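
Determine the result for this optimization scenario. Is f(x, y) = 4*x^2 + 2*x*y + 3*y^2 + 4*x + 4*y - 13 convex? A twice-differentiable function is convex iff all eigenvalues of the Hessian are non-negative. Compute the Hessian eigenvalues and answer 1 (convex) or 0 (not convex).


The Hessian of f(x,y) = 4*x^2 + 2*x*y + 3*y^2 + 4*x + 4*y - 13 is:
H = [[8, 2], [2, 6]]
Trace = 8 + 6 = 14
Determinant = 8*6 - (2)^2 = 44
Discriminant = (14)^2 - 4*44 = 20.0
Eigenvalues: lambda_1 = 4.7639, lambda_2 = 9.2361
The function is convex.

1


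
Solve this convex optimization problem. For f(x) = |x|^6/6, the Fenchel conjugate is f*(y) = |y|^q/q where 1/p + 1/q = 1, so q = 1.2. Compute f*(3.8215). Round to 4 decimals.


The conjugate exponent q satisfies 1/p + 1/q = 1.
p = 6, so q = 6/(6 - 1) = 1.2
|y|^q = 3.8215^1.2 = 4.9967
f*(3.8215) = 4.9967 / 1.2 = 4.1639


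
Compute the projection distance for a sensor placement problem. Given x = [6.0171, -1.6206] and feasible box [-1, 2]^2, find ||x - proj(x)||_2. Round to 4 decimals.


Project each component onto [-1, 2].
clip(6.0171) = 2.0, clip(-1.6206) = -1.0
Projection = [2.0, -1.0]
Squared diffs: [16.1371, 0.3851]
Distance = sqrt(16.5222) = 4.0648


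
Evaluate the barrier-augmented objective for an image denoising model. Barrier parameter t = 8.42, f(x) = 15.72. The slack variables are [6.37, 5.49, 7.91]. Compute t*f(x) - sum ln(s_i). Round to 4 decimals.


Step 1: Compute log-barrier.
ln values: [1.8516, 1.7029, 2.0681]
phi = -(1.8516 + 1.7029 + 2.0681) = -5.6227
Step 2: Compute augmented objective.
t*f(x) = 8.42*15.72 = 132.3624
Total = 132.3624 - 5.6227 = 126.7397


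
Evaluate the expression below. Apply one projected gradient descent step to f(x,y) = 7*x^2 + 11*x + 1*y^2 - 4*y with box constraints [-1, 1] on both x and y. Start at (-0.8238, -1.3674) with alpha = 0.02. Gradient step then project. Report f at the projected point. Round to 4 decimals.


Step 1: Compute gradient at (-0.8238, -1.3674).
grad_x = 2*7*-0.8238 + 11 = -0.5332
grad_y = 2*1*-1.3674 - 4 = -6.7348
Step 2: Gradient step.
x_raw = -0.8238 - 0.02*-0.5332 = -0.8131
y_raw = -1.3674 - 0.02*-6.7348 = -1.2327
Step 3: Project onto [-1, 1].
x_proj = clip(-0.8131) = -0.8131
y_proj = clip(-1.2327) = -1.0
Step 4: Evaluate f.
f(-0.8131, -1.0) = 0.6838


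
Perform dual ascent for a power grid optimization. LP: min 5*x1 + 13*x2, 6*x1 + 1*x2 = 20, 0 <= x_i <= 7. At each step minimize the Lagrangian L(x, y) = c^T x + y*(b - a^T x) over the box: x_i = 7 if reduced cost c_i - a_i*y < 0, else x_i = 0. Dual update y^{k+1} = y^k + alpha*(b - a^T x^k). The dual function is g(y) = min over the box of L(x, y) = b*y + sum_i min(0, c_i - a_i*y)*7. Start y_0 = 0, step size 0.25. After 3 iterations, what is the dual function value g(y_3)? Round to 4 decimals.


Dual ascent for LP: min 5*x1 + 13*x2, 6*x1 + 1*x2 = 20, 0 <= x_i <= 7
Step 1: y^k = 0.0, reduced costs: (5.0, 13.0)
  x^k = (0.0, 0.0), subgradient = b - a^T x = 20.0
  y^{k+1} = 0.0 + 0.25*20.0 = 5.0
Step 2: y^k = 5.0, reduced costs: (-25.0, 8.0)
  x^k = (7.0, 0.0), subgradient = b - a^T x = -22.0
  y^{k+1} = 5.0 + 0.25*-22.0 = -0.5
Step 3: y^k = -0.5, reduced costs: (8.0, 13.5)
  x^k = (0.0, 0.0), subgradient = b - a^T x = 20.0
  y^{k+1} = -0.5 + 0.25*20.0 = 4.5
Dual objective at y_3 = 4.5: reduced costs (-22.0, 8.5), box minimizer x = (7.0, 0.0)
g(y_3) = b*y + (c1 - a1*y)*x1 + (c2 - a2*y)*x2 = 20*4.5 + (-22.0)*7.0 + 8.5*0.0 = 90.0 - 154.0 + 0.0 = -64.0


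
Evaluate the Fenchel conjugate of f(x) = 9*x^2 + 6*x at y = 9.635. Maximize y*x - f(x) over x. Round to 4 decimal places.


f*(y) = sup_x {y*x - a*x^2 - b*x} = sup_x {(y-b)*x - a*x^2}
FOC: (y - b) - 2a*x = 0 => x* = (y - b)/(2a)
x* = (9.635 - 6)/(2*9) = 0.2019
f*(9.635) = (y-b)^2/(4a) = (9.635 - 6)^2/(4*9)
= 13.2132/36 = 0.367


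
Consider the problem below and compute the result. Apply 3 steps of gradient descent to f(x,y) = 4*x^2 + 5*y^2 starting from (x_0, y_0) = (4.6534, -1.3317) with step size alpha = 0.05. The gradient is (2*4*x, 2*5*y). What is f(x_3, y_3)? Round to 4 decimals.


Gradient descent on f(x,y) = 4*x^2 + 5*y^2.
Starting point: (4.6534, -1.3317), alpha = 0.05
Step 1: grad_x = 2*4*4.6534 = 37.2272, grad_y = 2*5*-1.3317 = -13.317
  x_1 = 4.6534 - 0.05*37.2272 = 2.792
  y_1 = -1.3317 - 0.05*-13.317 = -0.6659
Step 2: grad_x = 2*4*2.792 = 22.3363, grad_y = 2*5*-0.6659 = -6.6585
  x_2 = 2.792 - 0.05*22.3363 = 1.6752
  y_2 = -0.6659 - 0.05*-6.6585 = -0.3329
Step 3: grad_x = 2*4*1.6752 = 13.4018, grad_y = 2*5*-0.3329 = -3.3293
  x_3 = 1.6752 - 0.05*13.4018 = 1.0051
  y_3 = -0.3329 - 0.05*-3.3293 = -0.1665
f(1.0051, -0.1665) = 4*1.0051^2 + 5*(-0.1665)^2 = 4.1797


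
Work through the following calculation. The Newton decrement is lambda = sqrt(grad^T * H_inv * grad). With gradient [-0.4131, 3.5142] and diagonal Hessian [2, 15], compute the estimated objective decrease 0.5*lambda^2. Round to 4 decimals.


Step 1: H is diagonal, so H^(-1) * g = [-0.2066, 0.2343].
Step 2: g^T H^(-1) g = sum_i g_i^2 / H_ii
  = (-0.4131)^2/2 + (3.5142)^2/15
  = 0.0853 + 0.8233 = 0.9086
Step 3: Objective decrease = 0.5 * g^T H^(-1) g = 0.4543


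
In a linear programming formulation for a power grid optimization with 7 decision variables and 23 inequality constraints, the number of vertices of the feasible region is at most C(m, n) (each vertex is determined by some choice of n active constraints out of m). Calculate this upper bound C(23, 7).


Each vertex corresponds to some choice of n active constraints out of m, so the number of vertices is at most C(m, n) = m! / (n!(m-n)!).
m = 23, n = 7
Numerator: 23 * 22 * 21 * 20 * 19 * 18 * 17
Denominator: 7! = 5040
C(23, 7) = 245157


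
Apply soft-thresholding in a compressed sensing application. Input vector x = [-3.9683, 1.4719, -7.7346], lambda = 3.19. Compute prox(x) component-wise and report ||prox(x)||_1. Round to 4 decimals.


Soft-thresholding with lambda = 3.19:
prox(-3.9683) = sign(-3.9683)*max(|-3.9683| - 3.19, 0) = -0.7783
prox(1.4719) = sign(1.4719)*max(|1.4719| - 3.19, 0) = 0.0
prox(-7.7346) = sign(-7.7346)*max(|-7.7346| - 3.19, 0) = -4.5446
prox(x) = [-0.7783, 0.0, -4.5446]
||prox(x)||_1 = 0.7783 + 0.0 + 4.5446 = 5.3229


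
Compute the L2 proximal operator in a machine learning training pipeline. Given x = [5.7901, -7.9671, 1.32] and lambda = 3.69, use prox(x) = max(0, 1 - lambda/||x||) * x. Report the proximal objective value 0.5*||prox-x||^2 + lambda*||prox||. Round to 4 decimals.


Step 1: Compute ||x||.
||x|| = 9.9369
Step 2: Compute scaling factor.
scale = max(0, 1 - 3.69/9.9369) = 0.6287
Step 3: prox(x) = [3.64, -5.0086, 0.8298]
||prox(x)|| = 6.2469
Step 4: Proximal objective.
0.5*||prox-x||^2 = 6.8081
lambda*||prox|| = 23.0511
Total = 29.8592


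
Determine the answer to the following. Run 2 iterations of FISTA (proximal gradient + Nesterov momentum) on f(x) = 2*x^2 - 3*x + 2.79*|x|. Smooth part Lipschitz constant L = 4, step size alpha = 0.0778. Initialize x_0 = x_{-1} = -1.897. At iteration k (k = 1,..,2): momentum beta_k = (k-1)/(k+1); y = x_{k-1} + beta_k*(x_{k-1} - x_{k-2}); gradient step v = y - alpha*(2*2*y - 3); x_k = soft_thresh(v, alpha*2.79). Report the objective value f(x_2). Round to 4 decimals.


FISTA on f(x) = 2*x^2 - 3*x + 2.79*|x|
L = 4, alpha = 0.0778
Iteration 1: beta = 0.0, y = -1.897 + 0.0*(-1.897 + 1.897) = -1.897
  grad(y) = -10.588, v = y - alpha*grad = -1.0733
  prox(v) = soft_thresh(-1.0733, 0.2171) = -0.8562
Iteration 2: beta = 0.3333, y = -0.8562 + 0.3333*(-0.8562 + 1.897) = -0.5093
  grad(y) = -5.037, v = y - alpha*grad = -0.1174
  prox(v) = soft_thresh(-0.1174, 0.2171) = 0.0
f(x_2) = 2*0.0^2 - 3*0.0 + 2.79*|0.0| = 0.0


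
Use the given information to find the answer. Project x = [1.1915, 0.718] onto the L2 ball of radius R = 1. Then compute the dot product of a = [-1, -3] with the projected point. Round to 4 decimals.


Step 1: Compute ||x|| (intermediates to 6 decimals).
||x|| = sqrt(1.1915^2 + 0.718^2) = 1.391113
Step 2: Project.
Since ||x|| > R, scale = R/||x|| = 1/1.391113 = 0.718849, proj(x) = scale * x
proj(x) = [0.856509, 0.516134]
Step 3: Dot product.
a^T * proj(x) = -1*0.856509 - 3*0.516134 = -2.4049


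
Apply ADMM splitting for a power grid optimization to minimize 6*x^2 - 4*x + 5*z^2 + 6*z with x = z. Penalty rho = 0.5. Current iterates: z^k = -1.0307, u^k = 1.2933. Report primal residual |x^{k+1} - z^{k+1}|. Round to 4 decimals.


ADMM iteration with rho = 0.5, z^k = -1.0307, u^k = 1.2933
Step 1: x-update.
Minimize 6*x^2 - 4*x + (0.5/2)*(x + 1.0307 + 1.2933)^2
FOC: (2*6 + 0.5)*x = 4 + 0.5*(-1.0307 - 1.2933)
x^{k+1} = 0.227
Step 2: z-update.
Minimize 5*z^2 + 6*z + (0.5/2)*(0.227 - z + 1.2933)^2
FOC: (2*5 + 0.5)*z = -6 + 0.5*(0.227 + 1.2933)
z^{k+1} = -0.499
Step 3: u-update.
u^{k+1} = 1.2933 + 0.227 + 0.499 = 2.0194
Step 4: Primal residual = |0.227 + 0.499| = 0.7261


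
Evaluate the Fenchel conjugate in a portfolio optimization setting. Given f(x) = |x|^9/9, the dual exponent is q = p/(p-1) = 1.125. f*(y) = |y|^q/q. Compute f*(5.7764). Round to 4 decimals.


The conjugate exponent q satisfies 1/p + 1/q = 1.
p = 9, so q = 9/(9 - 1) = 1.125
|y|^q = 5.7764^1.125 = 7.1922
f*(5.7764) = 7.1922 / 1.125 = 6.3931


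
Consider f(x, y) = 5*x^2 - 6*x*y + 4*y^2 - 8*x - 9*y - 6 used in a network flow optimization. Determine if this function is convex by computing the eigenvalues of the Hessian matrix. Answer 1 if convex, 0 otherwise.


The Hessian of f(x,y) = 5*x^2 - 6*x*y + 4*y^2 - 8*x - 9*y - 6 is:
H = [[10, -6], [-6, 8]]
Trace = 10 + 8 = 18
Determinant = 10*8 - (-6)^2 = 44
Discriminant = (18)^2 - 4*44 = 148.0
Eigenvalues: lambda_1 = 2.9172, lambda_2 = 15.0828
The function is convex.

1


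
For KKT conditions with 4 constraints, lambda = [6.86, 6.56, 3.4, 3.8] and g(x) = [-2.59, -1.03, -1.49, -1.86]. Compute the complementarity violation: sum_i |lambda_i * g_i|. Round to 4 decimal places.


KKT complementary slackness check:
lambda_1 * g_1 = 6.86 * -2.59 = -17.7674
lambda_2 * g_2 = 6.56 * -1.03 = -6.7568
lambda_3 * g_3 = 3.4 * -1.49 = -5.066
lambda_4 * g_4 = 3.8 * -1.86 = -7.068
Total violation = 17.7674 + 6.7568 + 5.066 + 7.068 = 36.6582


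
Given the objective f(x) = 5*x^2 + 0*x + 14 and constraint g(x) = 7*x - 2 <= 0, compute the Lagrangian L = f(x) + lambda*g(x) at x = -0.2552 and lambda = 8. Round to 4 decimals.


Step 1: Evaluate f(x).
f(-0.2552) = 5*(-0.2552)^2 + 0*(-0.2552) + 14 = 14.3256
Step 2: Evaluate g(x).
g(-0.2552) = 7*-0.2552 - 2 = -3.7864
Step 3: Compute Lagrangian.
L = 14.3256 + 8*-3.7864 = -15.9656


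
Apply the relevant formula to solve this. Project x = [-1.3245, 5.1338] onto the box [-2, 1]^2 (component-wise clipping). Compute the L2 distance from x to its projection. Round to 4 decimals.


Project each component onto [-2, 1].
clip(-1.3245) = -1.3245, clip(5.1338) = 1.0
Projection = [-1.3245, 1.0]
Squared diffs: [0.0, 17.0883]
Distance = sqrt(17.0883) = 4.1338


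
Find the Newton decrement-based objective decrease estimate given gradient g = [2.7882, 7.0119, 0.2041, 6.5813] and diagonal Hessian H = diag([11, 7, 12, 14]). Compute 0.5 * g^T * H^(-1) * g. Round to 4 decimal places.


Step 1: H is diagonal, so H^(-1) * g = [0.2535, 1.0017, 0.017, 0.4701].
Step 2: g^T H^(-1) g = sum_i g_i^2 / H_ii
  = (2.7882)^2/11 + (7.0119)^2/7 + (0.2041)^2/12 + (6.5813)^2/14
  = 0.7067 + 7.0238 + 0.0035 + 3.0938 = 10.8278
Step 3: Objective decrease = 0.5 * g^T H^(-1) g = 5.4139


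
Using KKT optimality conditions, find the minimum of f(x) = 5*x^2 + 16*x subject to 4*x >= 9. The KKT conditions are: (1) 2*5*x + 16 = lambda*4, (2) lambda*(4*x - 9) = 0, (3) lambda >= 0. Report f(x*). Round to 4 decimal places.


Step 1: Try lambda = 0 (constraint inactive).
x_unc = -16/(2*5) = -1.6
Check: 4*-1.6 = -6.4 < 9 -- violated!
Step 2: Constraint must be active: 4*x = 9
x* = 9/4 = 2.25
lambda = (2*5*2.25 + 16)/4 = 9.625
Step 3: Compute optimal value.
f(x*) = 5*2.25^2 + 16*2.25 = 61.3125


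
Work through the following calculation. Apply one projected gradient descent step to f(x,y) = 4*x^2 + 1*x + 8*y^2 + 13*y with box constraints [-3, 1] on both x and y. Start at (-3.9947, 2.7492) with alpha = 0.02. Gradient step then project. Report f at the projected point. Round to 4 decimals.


Step 1: Compute gradient at (-3.9947, 2.7492).
grad_x = 2*4*-3.9947 + 1 = -30.9576
grad_y = 2*8*2.7492 + 13 = 56.9872
Step 2: Gradient step.
x_raw = -3.9947 - 0.02*-30.9576 = -3.3755
y_raw = 2.7492 - 0.02*56.9872 = 1.6095
Step 3: Project onto [-3, 1].
x_proj = clip(-3.3755) = -3.0
y_proj = clip(1.6095) = 1.0
Step 4: Evaluate f.
f(-3.0, 1.0) = 54.0


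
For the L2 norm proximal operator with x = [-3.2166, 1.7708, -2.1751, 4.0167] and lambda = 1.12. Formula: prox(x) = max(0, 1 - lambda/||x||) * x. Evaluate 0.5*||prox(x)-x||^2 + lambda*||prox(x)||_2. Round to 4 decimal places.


Step 1: Compute ||x||.
||x|| = 5.8606
Step 2: Compute scaling factor.
scale = max(0, 1 - 1.12/5.8606) = 0.8089
Step 3: prox(x) = [-2.6019, 1.4324, -1.7594, 3.2491]
||prox(x)|| = 4.7406
Step 4: Proximal objective.
0.5*||prox-x||^2 = 0.6272
lambda*||prox|| = 5.3095
Total = 5.9367


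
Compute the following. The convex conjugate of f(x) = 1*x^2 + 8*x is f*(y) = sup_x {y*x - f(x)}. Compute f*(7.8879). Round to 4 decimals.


f*(y) = sup_x {y*x - a*x^2 - b*x} = sup_x {(y-b)*x - a*x^2}
FOC: (y - b) - 2a*x = 0 => x* = (y - b)/(2a)
x* = (7.8879 - 8)/(2*1) = -0.0561
f*(7.8879) = (y-b)^2/(4a) = (7.8879 - 8)^2/(4*1)
= 0.0126/4 = 0.0031


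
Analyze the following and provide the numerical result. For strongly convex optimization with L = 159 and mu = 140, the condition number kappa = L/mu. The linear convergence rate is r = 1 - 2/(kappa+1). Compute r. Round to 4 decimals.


Step 1: Compute the condition number.
kappa = L/mu = 159/140 = 1.1357
Step 2: Compute the convergence rate.
r = 1 - 2/(kappa + 1) = 1 - 2*mu/(L + mu) = (L - mu)/(L + mu) = 19/299 = 0.0635


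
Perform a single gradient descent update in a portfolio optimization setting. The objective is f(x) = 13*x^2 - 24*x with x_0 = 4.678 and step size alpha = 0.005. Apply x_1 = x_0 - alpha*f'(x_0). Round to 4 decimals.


We compute the gradient at x_0 and apply the update.
f'(x) = 26*x - 24
f'(4.678) = 26*4.678 - 24 = 97.628
x_1 = 4.678 - 0.005*97.628 = 4.1899


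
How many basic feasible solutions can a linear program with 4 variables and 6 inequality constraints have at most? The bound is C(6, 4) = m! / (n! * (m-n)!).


Each vertex corresponds to some choice of n active constraints out of m, so the number of vertices is at most C(m, n) = m! / (n!(m-n)!).
m = 6, n = 4
Numerator: 6 * 5 * 4 * 3
Denominator: 4! = 24
C(6, 4) = 15


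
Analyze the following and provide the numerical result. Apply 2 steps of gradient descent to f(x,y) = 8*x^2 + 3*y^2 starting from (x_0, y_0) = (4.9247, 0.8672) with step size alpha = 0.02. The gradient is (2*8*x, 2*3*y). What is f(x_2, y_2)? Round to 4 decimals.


Gradient descent on f(x,y) = 8*x^2 + 3*y^2.
Starting point: (4.9247, 0.8672), alpha = 0.02
Step 1: grad_x = 2*8*4.9247 = 78.7952, grad_y = 2*3*0.8672 = 5.2032
  x_1 = 4.9247 - 0.02*78.7952 = 3.3488
  y_1 = 0.8672 - 0.02*5.2032 = 0.7631
Step 2: grad_x = 2*8*3.3488 = 53.5807, grad_y = 2*3*0.7631 = 4.5788
  x_2 = 3.3488 - 0.02*53.5807 = 2.2772
  y_2 = 0.7631 - 0.02*4.5788 = 0.6716
f(2.2772, 0.6716) = 8*2.2772^2 + 3*0.6716^2 = 42.8374


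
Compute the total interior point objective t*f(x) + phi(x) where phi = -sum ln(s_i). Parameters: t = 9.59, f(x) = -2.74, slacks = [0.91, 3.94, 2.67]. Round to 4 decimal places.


Step 1: Compute log-barrier.
ln values: [-0.0943, 1.3712, 0.9821]
phi = -(-0.0943 + 1.3712 + 0.9821) = -2.2589
Step 2: Compute augmented objective.
t*f(x) = 9.59*-2.74 = -26.2766
Total = -26.2766 - 2.2589 = -28.5355


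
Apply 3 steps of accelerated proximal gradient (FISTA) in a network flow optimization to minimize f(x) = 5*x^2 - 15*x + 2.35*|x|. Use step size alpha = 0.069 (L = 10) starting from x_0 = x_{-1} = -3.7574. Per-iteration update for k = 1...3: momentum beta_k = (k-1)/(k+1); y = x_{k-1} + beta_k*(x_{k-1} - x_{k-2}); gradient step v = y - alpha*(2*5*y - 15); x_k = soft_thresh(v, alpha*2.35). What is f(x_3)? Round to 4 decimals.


FISTA on f(x) = 5*x^2 - 15*x + 2.35*|x|
L = 10, alpha = 0.069
Iteration 1: beta = 0.0, y = -3.7574 + 0.0*(-3.7574 + 3.7574) = -3.7574
  grad(y) = -52.574, v = y - alpha*grad = -0.1298
  prox(v) = soft_thresh(-0.1298, 0.1622) = 0.0
Iteration 2: beta = 0.3333, y = 0.0 + 0.3333*(0.0 + 3.7574) = 1.2525
  grad(y) = -2.4753, v = y - alpha*grad = 1.4233
  prox(v) = soft_thresh(1.4233, 0.1622) = 1.2611
Iteration 3: beta = 0.5, y = 1.2611 + 0.5*(1.2611 - 0.0) = 1.8917
  grad(y) = 3.9167, v = y - alpha*grad = 1.6214
  prox(v) = soft_thresh(1.6214, 0.1622) = 1.4593
f(x_3) = 5*1.4593^2 - 15*1.4593 + 2.35*|1.4593| = -7.8124


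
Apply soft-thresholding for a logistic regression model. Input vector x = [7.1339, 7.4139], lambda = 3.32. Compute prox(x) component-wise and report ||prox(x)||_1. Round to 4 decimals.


Soft-thresholding with lambda = 3.32:
prox(7.1339) = sign(7.1339)*max(|7.1339| - 3.32, 0) = 3.8139
prox(7.4139) = sign(7.4139)*max(|7.4139| - 3.32, 0) = 4.0939
prox(x) = [3.8139, 4.0939]
||prox(x)||_1 = 3.8139 + 4.0939 = 7.9078


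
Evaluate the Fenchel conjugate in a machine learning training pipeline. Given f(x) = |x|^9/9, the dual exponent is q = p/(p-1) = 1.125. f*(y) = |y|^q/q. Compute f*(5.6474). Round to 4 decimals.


The conjugate exponent q satisfies 1/p + 1/q = 1.
p = 9, so q = 9/(9 - 1) = 1.125
|y|^q = 5.6474^1.125 = 7.0118
f*(5.6474) = 7.0118 / 1.125 = 6.2327


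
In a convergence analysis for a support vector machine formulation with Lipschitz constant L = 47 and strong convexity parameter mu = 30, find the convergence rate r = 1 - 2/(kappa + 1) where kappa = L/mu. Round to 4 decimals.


Step 1: Compute the condition number.
kappa = L/mu = 47/30 = 1.5667
Step 2: Compute the convergence rate.
r = 1 - 2/(kappa + 1) = 1 - 2*mu/(L + mu) = (L - mu)/(L + mu) = 17/77 = 0.2208


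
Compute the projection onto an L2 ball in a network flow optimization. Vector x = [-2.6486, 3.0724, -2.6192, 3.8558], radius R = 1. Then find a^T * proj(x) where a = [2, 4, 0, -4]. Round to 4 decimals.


Step 1: Compute ||x|| (intermediates to 6 decimals).
||x|| = sqrt((-2.6486)^2 + 3.0724^2 + (-2.6192)^2 + 3.8558^2) = 6.179169
Step 2: Project.
Since ||x|| > R, scale = R/||x|| = 1/6.179169 = 0.161834, proj(x) = scale * x
proj(x) = [-0.428634, 0.497219, -0.423876, 0.624]
Step 3: Dot product.
a^T * proj(x) = 2*(-0.428634) + 4*0.497219 + 0*(-0.423876) - 4*0.624 = -1.3644


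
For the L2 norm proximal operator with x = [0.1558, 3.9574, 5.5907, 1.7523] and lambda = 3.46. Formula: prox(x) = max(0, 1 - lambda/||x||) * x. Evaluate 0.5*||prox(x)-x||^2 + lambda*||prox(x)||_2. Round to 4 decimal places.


Step 1: Compute ||x||.
||x|| = 7.0719
Step 2: Compute scaling factor.
scale = max(0, 1 - 3.46/7.0719) = 0.5107
Step 3: prox(x) = [0.0796, 2.0212, 2.8554, 0.895]
||prox(x)|| = 3.6119
Step 4: Proximal objective.
0.5*||prox-x||^2 = 5.9858
lambda*||prox|| = 12.4972
Total = 18.483


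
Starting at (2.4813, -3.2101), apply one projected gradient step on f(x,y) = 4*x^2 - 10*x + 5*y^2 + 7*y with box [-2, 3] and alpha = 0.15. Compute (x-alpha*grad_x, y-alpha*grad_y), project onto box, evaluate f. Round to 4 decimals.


Step 1: Compute gradient at (2.4813, -3.2101).
grad_x = 2*4*2.4813 - 10 = 9.8504
grad_y = 2*5*-3.2101 + 7 = -25.101
Step 2: Gradient step.
x_raw = 2.4813 - 0.15*9.8504 = 1.0037
y_raw = -3.2101 - 0.15*-25.101 = 0.5551
Step 3: Project onto [-2, 3].
x_proj = clip(1.0037) = 1.0037
y_proj = clip(0.5551) = 0.5551
Step 4: Evaluate f.
f(1.0037, 0.5551) = -0.5817


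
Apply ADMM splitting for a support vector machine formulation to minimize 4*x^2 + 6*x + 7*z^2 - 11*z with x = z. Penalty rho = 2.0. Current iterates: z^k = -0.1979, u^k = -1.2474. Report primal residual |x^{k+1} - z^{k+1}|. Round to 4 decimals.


ADMM iteration with rho = 2.0, z^k = -0.1979, u^k = -1.2474
Step 1: x-update.
Minimize 4*x^2 + 6*x + (2.0/2)*(x + 0.1979 - 1.2474)^2
FOC: (2*4 + 2.0)*x = -6 + 2.0*(-0.1979 + 1.2474)
x^{k+1} = -0.3901
Step 2: z-update.
Minimize 7*z^2 - 11*z + (2.0/2)*(-0.3901 - z - 1.2474)^2
FOC: (2*7 + 2.0)*z = 11 + 2.0*(-0.3901 - 1.2474)
z^{k+1} = 0.4828
Step 3: u-update.
u^{k+1} = -1.2474 - 0.3901 - 0.4828 = -2.1203
Step 4: Primal residual = |-0.3901 - 0.4828| = 0.8729


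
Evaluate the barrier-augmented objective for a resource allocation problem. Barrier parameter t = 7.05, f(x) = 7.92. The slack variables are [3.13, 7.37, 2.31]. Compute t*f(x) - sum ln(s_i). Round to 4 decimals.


Step 1: Compute log-barrier.
ln values: [1.141, 1.9974, 0.8372]
phi = -(1.141 + 1.9974 + 0.8372) = -3.9757
Step 2: Compute augmented objective.
t*f(x) = 7.05*7.92 = 55.836
Total = 55.836 - 3.9757 = 51.8603


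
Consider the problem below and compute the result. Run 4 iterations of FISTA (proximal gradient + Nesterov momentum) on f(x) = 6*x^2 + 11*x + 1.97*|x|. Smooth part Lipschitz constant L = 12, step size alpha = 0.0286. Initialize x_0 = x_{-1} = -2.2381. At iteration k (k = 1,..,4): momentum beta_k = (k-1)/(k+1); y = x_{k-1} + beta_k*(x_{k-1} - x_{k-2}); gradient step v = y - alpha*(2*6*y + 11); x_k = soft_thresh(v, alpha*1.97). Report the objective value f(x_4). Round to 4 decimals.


FISTA on f(x) = 6*x^2 + 11*x + 1.97*|x|
L = 12, alpha = 0.0286
Iteration 1: beta = 0.0, y = -2.2381 + 0.0*(-2.2381 + 2.2381) = -2.2381
  grad(y) = -15.8572, v = y - alpha*grad = -1.7846
  prox(v) = soft_thresh(-1.7846, 0.0563) = -1.7282
Iteration 2: beta = 0.3333, y = -1.7282 + 0.3333*(-1.7282 + 2.2381) = -1.5583
  grad(y) = -7.6995, v = y - alpha*grad = -1.3381
  prox(v) = soft_thresh(-1.3381, 0.0563) = -1.2817
Iteration 3: beta = 0.5, y = -1.2817 + 0.5*(-1.2817 + 1.7282) = -1.0585
  grad(y) = -1.7019, v = y - alpha*grad = -1.0098
  prox(v) = soft_thresh(-1.0098, 0.0563) = -0.9535
Iteration 4: beta = 0.6, y = -0.9535 + 0.6*(-0.9535 + 1.2817) = -0.7565
  grad(y) = 1.9218, v = y - alpha*grad = -0.8115
  prox(v) = soft_thresh(-0.8115, 0.0563) = -0.7551
f(x_4) = 6*(-0.7551)^2 + 11*(-0.7551) + 1.97*|-0.7551| = -3.3975


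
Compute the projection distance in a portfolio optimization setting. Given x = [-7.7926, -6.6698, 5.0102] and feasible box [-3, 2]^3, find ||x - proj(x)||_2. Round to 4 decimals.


Project each component onto [-3, 2].
clip(-7.7926) = -3.0, clip(-6.6698) = -3.0, clip(5.0102) = 2.0
Projection = [-3.0, -3.0, 2.0]
Squared diffs: [22.969, 13.4674, 9.0613]
Distance = sqrt(45.4977) = 6.7452


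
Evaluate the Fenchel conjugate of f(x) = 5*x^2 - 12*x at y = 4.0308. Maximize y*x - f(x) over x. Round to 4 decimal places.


f*(y) = sup_x {y*x - a*x^2 - b*x} = sup_x {(y-b)*x - a*x^2}
FOC: (y - b) - 2a*x = 0 => x* = (y - b)/(2a)
x* = (4.0308 + 12)/(2*5) = 1.6031
f*(4.0308) = (y-b)^2/(4a) = (4.0308 + 12)^2/(4*5)
= 256.9865/20 = 12.8493


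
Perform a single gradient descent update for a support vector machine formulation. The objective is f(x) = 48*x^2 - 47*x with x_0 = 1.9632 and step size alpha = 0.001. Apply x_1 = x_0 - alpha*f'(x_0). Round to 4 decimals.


We compute the gradient at x_0 and apply the update.
f'(x) = 96*x - 47
f'(1.9632) = 96*1.9632 - 47 = 141.4672
x_1 = 1.9632 - 0.001*141.4672 = 1.8217


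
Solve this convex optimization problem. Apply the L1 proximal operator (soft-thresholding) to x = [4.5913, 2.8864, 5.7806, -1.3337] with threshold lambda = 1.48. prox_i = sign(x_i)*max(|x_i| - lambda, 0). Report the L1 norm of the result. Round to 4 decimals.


Soft-thresholding with lambda = 1.48:
prox(4.5913) = sign(4.5913)*max(|4.5913| - 1.48, 0) = 3.1113
prox(2.8864) = sign(2.8864)*max(|2.8864| - 1.48, 0) = 1.4064
prox(5.7806) = sign(5.7806)*max(|5.7806| - 1.48, 0) = 4.3006
prox(-1.3337) = sign(-1.3337)*max(|-1.3337| - 1.48, 0) = 0.0
prox(x) = [3.1113, 1.4064, 4.3006, 0.0]
||prox(x)||_1 = 3.1113 + 1.4064 + 4.3006 + 0.0 = 8.8183


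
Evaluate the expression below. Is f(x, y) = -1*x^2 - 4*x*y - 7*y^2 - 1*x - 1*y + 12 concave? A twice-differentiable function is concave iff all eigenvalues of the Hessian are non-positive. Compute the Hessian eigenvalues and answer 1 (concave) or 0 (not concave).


The Hessian of f(x,y) = -1*x^2 - 4*x*y - 7*y^2 - 1*x - 1*y + 12 is:
H = [[-2, -4], [-4, -14]]
Trace = -2 - 14 = -16
Determinant = -2*-14 - (-4)^2 = 12
Discriminant = (-16)^2 - 4*12 = 208.0
Eigenvalues: lambda_1 = -15.2111, lambda_2 = -0.7889
The function is concave.

1


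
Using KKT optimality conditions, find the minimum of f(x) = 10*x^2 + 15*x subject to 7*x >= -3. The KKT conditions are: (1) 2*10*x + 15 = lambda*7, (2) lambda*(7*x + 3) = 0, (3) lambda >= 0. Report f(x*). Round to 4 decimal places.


Step 1: Try lambda = 0 (constraint inactive).
x_unc = -15/(2*10) = -0.75
Check: 7*-0.75 = -5.25 < -3 -- violated!
Step 2: Constraint must be active: 7*x = -3
x* = -3/7 = -0.4286 (rounded; the exact value -3/7 is used below)
lambda = (2*10*(-3/7) + 15)/7 = 0.9184
Step 3: Compute optimal value.
f(x*) = 10*(-3/7)^2 + 15*(-3/7) = -4.5918


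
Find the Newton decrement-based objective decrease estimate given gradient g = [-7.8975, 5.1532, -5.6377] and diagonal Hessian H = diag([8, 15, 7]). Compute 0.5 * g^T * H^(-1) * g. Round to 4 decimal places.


Step 1: H is diagonal, so H^(-1) * g = [-0.9872, 0.3435, -0.8054].
Step 2: g^T H^(-1) g = sum_i g_i^2 / H_ii
  = (-7.8975)^2/8 + (5.1532)^2/15 + (-5.6377)^2/7
  = 7.7963 + 1.7704 + 4.5405 = 14.1072
Step 3: Objective decrease = 0.5 * g^T H^(-1) g = 7.0536


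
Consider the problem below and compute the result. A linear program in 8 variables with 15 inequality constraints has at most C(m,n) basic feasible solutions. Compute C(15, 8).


Each vertex corresponds to some choice of n active constraints out of m, so the number of vertices is at most C(m, n) = m! / (n!(m-n)!).
m = 15, n = 8
Numerator: 15 * 14 * 13 * 12 * 11 * 10 * 9 * 8
Denominator: 8! = 40320
C(15, 8) = 6435


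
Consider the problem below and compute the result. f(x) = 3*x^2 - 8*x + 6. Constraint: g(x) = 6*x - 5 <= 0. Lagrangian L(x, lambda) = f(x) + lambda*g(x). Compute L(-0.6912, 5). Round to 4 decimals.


Step 1: Evaluate f(x).
f(-0.6912) = 3*(-0.6912)^2 - 8*(-0.6912) + 6 = 12.9629
Step 2: Evaluate g(x).
g(-0.6912) = 6*-0.6912 - 5 = -9.1472
Step 3: Compute Lagrangian.
L = 12.9629 + 5*-9.1472 = -32.7731


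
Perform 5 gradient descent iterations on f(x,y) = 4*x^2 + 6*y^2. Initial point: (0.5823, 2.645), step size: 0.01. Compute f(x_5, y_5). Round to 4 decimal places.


Gradient descent on f(x,y) = 4*x^2 + 6*y^2.
Starting point: (0.5823, 2.645), alpha = 0.01
Step 1: grad_x = 2*4*0.5823 = 4.6584, grad_y = 2*6*2.645 = 31.74
  x_1 = 0.5823 - 0.01*4.6584 = 0.5357
  y_1 = 2.645 - 0.01*31.74 = 2.3276
Step 2: grad_x = 2*4*0.5357 = 4.2857, grad_y = 2*6*2.3276 = 27.9312
  x_2 = 0.5357 - 0.01*4.2857 = 0.4929
  y_2 = 2.3276 - 0.01*27.9312 = 2.0483
Step 3: grad_x = 2*4*0.4929 = 3.9429, grad_y = 2*6*2.0483 = 24.5795
  x_3 = 0.4929 - 0.01*3.9429 = 0.4534
  y_3 = 2.0483 - 0.01*24.5795 = 1.8025
Step 4: grad_x = 2*4*0.4534 = 3.6274, grad_y = 2*6*1.8025 = 21.6299
  x_4 = 0.4534 - 0.01*3.6274 = 0.4172
  y_4 = 1.8025 - 0.01*21.6299 = 1.5862
Step 5: grad_x = 2*4*0.4172 = 3.3372, grad_y = 2*6*1.5862 = 19.0343
  x_5 = 0.4172 - 0.01*3.3372 = 0.3838
  y_5 = 1.5862 - 0.01*19.0343 = 1.3959
f(0.3838, 1.3959) = 4*0.3838^2 + 6*1.3959^2 = 12.2796


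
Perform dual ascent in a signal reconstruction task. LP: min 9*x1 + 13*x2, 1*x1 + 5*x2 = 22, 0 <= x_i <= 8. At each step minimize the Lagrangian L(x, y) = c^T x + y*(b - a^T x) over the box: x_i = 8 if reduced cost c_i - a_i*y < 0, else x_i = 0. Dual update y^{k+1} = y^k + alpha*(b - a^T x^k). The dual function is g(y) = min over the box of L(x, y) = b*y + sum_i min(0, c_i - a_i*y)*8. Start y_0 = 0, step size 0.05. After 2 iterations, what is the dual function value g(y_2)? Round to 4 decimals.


Dual ascent for LP: min 9*x1 + 13*x2, 1*x1 + 5*x2 = 22, 0 <= x_i <= 8
Step 1: y^k = 0.0, reduced costs: (9.0, 13.0)
  x^k = (0.0, 0.0), subgradient = b - a^T x = 22.0
  y^{k+1} = 0.0 + 0.05*22.0 = 1.1
Step 2: y^k = 1.1, reduced costs: (7.9, 7.5)
  x^k = (0.0, 0.0), subgradient = b - a^T x = 22.0
  y^{k+1} = 1.1 + 0.05*22.0 = 2.2
Dual objective at y_2 = 2.2: reduced costs (6.8, 2.0), box minimizer x = (0.0, 0.0)
g(y_2) = b*y + (c1 - a1*y)*x1 + (c2 - a2*y)*x2 = 22*2.2 + 6.8*0.0 + 2.0*0.0 = 48.4 + 0.0 + 0.0 = 48.4


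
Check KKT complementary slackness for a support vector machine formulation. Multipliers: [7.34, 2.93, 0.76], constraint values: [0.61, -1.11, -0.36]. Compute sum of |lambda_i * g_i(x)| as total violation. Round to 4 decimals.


KKT complementary slackness check:
lambda_1 * g_1 = 7.34 * 0.61 = 4.4774
lambda_2 * g_2 = 2.93 * -1.11 = -3.2523
lambda_3 * g_3 = 0.76 * -0.36 = -0.2736
Total violation = 4.4774 + 3.2523 + 0.2736 = 8.0033


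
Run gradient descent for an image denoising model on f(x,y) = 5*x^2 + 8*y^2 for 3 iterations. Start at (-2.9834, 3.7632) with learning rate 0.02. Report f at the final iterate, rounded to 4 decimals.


Gradient descent on f(x,y) = 5*x^2 + 8*y^2.
Starting point: (-2.9834, 3.7632), alpha = 0.02
Step 1: grad_x = 2*5*-2.9834 = -29.834, grad_y = 2*8*3.7632 = 60.2112
  x_1 = -2.9834 - 0.02*-29.834 = -2.3867
  y_1 = 3.7632 - 0.02*60.2112 = 2.559
Step 2: grad_x = 2*5*-2.3867 = -23.8672, grad_y = 2*8*2.559 = 40.9436
  x_2 = -2.3867 - 0.02*-23.8672 = -1.9094
  y_2 = 2.559 - 0.02*40.9436 = 1.7401
Step 3: grad_x = 2*5*-1.9094 = -19.0938, grad_y = 2*8*1.7401 = 27.8417
  x_3 = -1.9094 - 0.02*-19.0938 = -1.5275
  y_3 = 1.7401 - 0.02*27.8417 = 1.1833
f(-1.5275, 1.1833) = 5*(-1.5275)^2 + 8*1.1833^2 = 22.8673


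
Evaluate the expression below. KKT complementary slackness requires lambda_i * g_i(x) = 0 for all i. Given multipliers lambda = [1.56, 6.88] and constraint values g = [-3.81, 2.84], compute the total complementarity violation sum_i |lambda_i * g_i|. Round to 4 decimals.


KKT complementary slackness check:
lambda_1 * g_1 = 1.56 * -3.81 = -5.9436
lambda_2 * g_2 = 6.88 * 2.84 = 19.5392
Total violation = 5.9436 + 19.5392 = 25.4828


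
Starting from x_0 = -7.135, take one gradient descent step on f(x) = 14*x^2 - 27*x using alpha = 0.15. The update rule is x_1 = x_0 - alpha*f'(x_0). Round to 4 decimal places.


We compute the gradient at x_0 and apply the update.
f'(x) = 28*x - 27
f'(-7.135) = 28*-7.135 - 27 = -226.78
x_1 = -7.135 - 0.15*-226.78 = 26.882


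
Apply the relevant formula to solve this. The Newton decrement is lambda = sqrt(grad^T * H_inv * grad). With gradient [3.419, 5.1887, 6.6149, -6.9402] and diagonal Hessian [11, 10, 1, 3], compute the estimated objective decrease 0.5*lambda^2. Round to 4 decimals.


Step 1: H is diagonal, so H^(-1) * g = [0.3108, 0.5189, 6.6149, -2.3134].
Step 2: g^T H^(-1) g = sum_i g_i^2 / H_ii
  = (3.419)^2/11 + (5.1887)^2/10 + (6.6149)^2/1 + (-6.9402)^2/3
  = 1.0627 + 2.6923 + 43.7569 + 16.0555 = 63.5673
Step 3: Objective decrease = 0.5 * g^T H^(-1) g = 31.7837


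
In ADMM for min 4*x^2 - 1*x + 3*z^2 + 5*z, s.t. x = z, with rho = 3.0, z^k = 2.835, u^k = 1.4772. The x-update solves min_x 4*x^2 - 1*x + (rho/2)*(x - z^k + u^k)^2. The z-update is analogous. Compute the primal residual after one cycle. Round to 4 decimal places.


ADMM iteration with rho = 3.0, z^k = 2.835, u^k = 1.4772
Step 1: x-update.
Minimize 4*x^2 - 1*x + (3.0/2)*(x - 2.835 + 1.4772)^2
FOC: (2*4 + 3.0)*x = 1 + 3.0*(2.835 - 1.4772)
x^{k+1} = 0.4612
Step 2: z-update.
Minimize 3*z^2 + 5*z + (3.0/2)*(0.4612 - z + 1.4772)^2
FOC: (2*3 + 3.0)*z = -5 + 3.0*(0.4612 + 1.4772)
z^{k+1} = 0.0906
Step 3: u-update.
u^{k+1} = 1.4772 + 0.4612 - 0.0906 = 1.8478
Step 4: Primal residual = |0.4612 - 0.0906| = 0.3706


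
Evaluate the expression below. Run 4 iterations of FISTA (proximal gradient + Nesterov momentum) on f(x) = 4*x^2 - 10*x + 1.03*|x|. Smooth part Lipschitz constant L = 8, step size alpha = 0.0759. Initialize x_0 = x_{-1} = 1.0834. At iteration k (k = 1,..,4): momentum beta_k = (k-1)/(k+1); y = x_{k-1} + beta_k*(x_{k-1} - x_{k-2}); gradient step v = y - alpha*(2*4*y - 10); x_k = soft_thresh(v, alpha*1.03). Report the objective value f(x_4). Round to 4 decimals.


FISTA on f(x) = 4*x^2 - 10*x + 1.03*|x|
L = 8, alpha = 0.0759
Iteration 1: beta = 0.0, y = 1.0834 + 0.0*(1.0834 - 1.0834) = 1.0834
  grad(y) = -1.3328, v = y - alpha*grad = 1.1846
  prox(v) = soft_thresh(1.1846, 0.0782) = 1.1064
Iteration 2: beta = 0.3333, y = 1.1064 + 0.3333*(1.1064 - 1.0834) = 1.114
  grad(y) = -1.0877, v = y - alpha*grad = 1.1966
  prox(v) = soft_thresh(1.1966, 0.0782) = 1.1184
Iteration 3: beta = 0.5, y = 1.1184 + 0.5*(1.1184 - 1.1064) = 1.1244
  grad(y) = -1.0045, v = y - alpha*grad = 1.2007
  prox(v) = soft_thresh(1.2007, 0.0782) = 1.1225
Iteration 4: beta = 0.6, y = 1.1225 + 0.6*(1.1225 - 1.1184) = 1.125
  grad(y) = -1.0004, v = y - alpha*grad = 1.2009
  prox(v) = soft_thresh(1.2009, 0.0782) = 1.1227
f(x_4) = 4*1.1227^2 - 10*1.1227 + 1.03*|1.1227| = -5.0288


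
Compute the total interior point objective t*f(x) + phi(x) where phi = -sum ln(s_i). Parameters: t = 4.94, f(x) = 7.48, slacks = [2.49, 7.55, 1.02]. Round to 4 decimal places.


Step 1: Compute log-barrier.
ln values: [0.9123, 2.0215, 0.0198]
phi = -(0.9123 + 2.0215 + 0.0198) = -2.9536
Step 2: Compute augmented objective.
t*f(x) = 4.94*7.48 = 36.9512
Total = 36.9512 - 2.9536 = 33.9976


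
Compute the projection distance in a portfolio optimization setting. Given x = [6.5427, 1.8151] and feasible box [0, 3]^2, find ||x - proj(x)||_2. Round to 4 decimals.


Project each component onto [0, 3].
clip(6.5427) = 3.0, clip(1.8151) = 1.8151
Projection = [3.0, 1.8151]
Squared diffs: [12.5507, 0.0]
Distance = sqrt(12.5507) = 3.5427


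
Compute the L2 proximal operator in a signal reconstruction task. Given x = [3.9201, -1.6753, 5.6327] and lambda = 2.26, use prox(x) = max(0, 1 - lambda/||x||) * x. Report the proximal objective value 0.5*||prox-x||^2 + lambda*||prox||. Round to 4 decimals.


Step 1: Compute ||x||.
||x|| = 7.0641
Step 2: Compute scaling factor.
scale = max(0, 1 - 2.26/7.0641) = 0.6801
Step 3: prox(x) = [2.6659, -1.1393, 3.8306]
||prox(x)|| = 4.8041
Step 4: Proximal objective.
0.5*||prox-x||^2 = 2.5538
lambda*||prox|| = 10.8573
Total = 13.411


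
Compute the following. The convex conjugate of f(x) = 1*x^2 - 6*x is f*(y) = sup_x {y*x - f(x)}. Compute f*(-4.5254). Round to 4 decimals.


f*(y) = sup_x {y*x - a*x^2 - b*x} = sup_x {(y-b)*x - a*x^2}
FOC: (y - b) - 2a*x = 0 => x* = (y - b)/(2a)
x* = (-4.5254 + 6)/(2*1) = 0.7373
f*(-4.5254) = (y-b)^2/(4a) = (-4.5254 + 6)^2/(4*1)
= 2.1744/4 = 0.5436


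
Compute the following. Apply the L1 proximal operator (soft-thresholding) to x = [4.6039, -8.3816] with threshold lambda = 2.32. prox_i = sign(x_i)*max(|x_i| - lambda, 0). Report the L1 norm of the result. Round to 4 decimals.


Soft-thresholding with lambda = 2.32:
prox(4.6039) = sign(4.6039)*max(|4.6039| - 2.32, 0) = 2.2839
prox(-8.3816) = sign(-8.3816)*max(|-8.3816| - 2.32, 0) = -6.0616
prox(x) = [2.2839, -6.0616]
||prox(x)||_1 = 2.2839 + 6.0616 = 8.3455


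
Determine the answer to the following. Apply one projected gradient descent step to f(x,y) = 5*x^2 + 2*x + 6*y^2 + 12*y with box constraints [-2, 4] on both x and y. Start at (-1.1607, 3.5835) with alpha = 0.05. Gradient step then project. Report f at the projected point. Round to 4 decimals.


Step 1: Compute gradient at (-1.1607, 3.5835).
grad_x = 2*5*-1.1607 + 2 = -9.607
grad_y = 2*6*3.5835 + 12 = 55.002
Step 2: Gradient step.
x_raw = -1.1607 - 0.05*-9.607 = -0.6804
y_raw = 3.5835 - 0.05*55.002 = 0.8334
Step 3: Project onto [-2, 4].
x_proj = clip(-0.6804) = -0.6804
y_proj = clip(0.8334) = 0.8334
Step 4: Evaluate f.
f(-0.6804, 0.8334) = 15.1218


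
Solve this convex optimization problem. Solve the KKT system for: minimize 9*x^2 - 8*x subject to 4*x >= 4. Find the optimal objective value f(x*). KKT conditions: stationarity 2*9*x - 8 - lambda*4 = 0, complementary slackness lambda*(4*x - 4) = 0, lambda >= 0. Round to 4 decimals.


Step 1: Try lambda = 0 (constraint inactive).
x_unc = 8/(2*9) = 0.4444
Check: 4*0.4444 = 1.7776 < 4 -- violated!
Step 2: Constraint must be active: 4*x = 4
x* = 4/4 = 1.0
lambda = (2*9*1.0 - 8)/4 = 2.5
Step 3: Compute optimal value.
f(x*) = 9*1.0^2 - 8*1.0 = 1.0


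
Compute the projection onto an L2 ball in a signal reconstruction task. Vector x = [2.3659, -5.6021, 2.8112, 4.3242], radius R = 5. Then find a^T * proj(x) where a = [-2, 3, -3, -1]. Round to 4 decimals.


Step 1: Compute ||x|| (intermediates to 6 decimals).
||x|| = sqrt(2.3659^2 + (-5.6021)^2 + 2.8112^2 + 4.3242^2) = 7.973867
Step 2: Project.
Since ||x|| > R, scale = R/||x|| = 5/7.973867 = 0.627048, proj(x) = scale * x
proj(x) = [1.483533, -3.512786, 1.762757, 2.711481]
Step 3: Dot product.
a^T * proj(x) = -2*1.483533 + 3*(-3.512786) - 3*1.762757 - 1*2.711481 = -21.5052


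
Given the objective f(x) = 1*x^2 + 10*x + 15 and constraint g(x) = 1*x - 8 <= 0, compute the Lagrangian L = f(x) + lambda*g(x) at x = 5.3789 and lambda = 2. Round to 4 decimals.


Step 1: Evaluate f(x).
f(5.3789) = 1*5.3789^2 + 10*5.3789 + 15 = 97.7216
Step 2: Evaluate g(x).
g(5.3789) = 1*5.3789 - 8 = -2.6211
Step 3: Compute Lagrangian.
L = 97.7216 + 2*-2.6211 = 92.4794


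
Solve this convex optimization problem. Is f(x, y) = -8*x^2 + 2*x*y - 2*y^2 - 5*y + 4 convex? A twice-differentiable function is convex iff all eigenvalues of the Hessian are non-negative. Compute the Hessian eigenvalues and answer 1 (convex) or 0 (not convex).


The Hessian of f(x,y) = -8*x^2 + 2*x*y - 2*y^2 - 5*y + 4 is:
H = [[-16, 2], [2, -4]]
Trace = -16 - 4 = -20
Determinant = -16*-4 - (2)^2 = 60
Discriminant = (-20)^2 - 4*60 = 160.0
Eigenvalues: lambda_1 = -16.3246, lambda_2 = -3.6754
The function is not convex.

0


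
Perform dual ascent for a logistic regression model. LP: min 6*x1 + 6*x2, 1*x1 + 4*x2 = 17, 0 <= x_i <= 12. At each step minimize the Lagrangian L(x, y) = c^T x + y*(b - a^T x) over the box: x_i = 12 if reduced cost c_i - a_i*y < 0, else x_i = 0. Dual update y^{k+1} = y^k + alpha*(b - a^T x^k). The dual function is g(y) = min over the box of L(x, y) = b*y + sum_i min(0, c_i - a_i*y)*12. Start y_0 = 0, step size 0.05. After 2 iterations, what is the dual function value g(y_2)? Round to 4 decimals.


Dual ascent for LP: min 6*x1 + 6*x2, 1*x1 + 4*x2 = 17, 0 <= x_i <= 12
Step 1: y^k = 0.0, reduced costs: (6.0, 6.0)
  x^k = (0.0, 0.0), subgradient = b - a^T x = 17.0
  y^{k+1} = 0.0 + 0.05*17.0 = 0.85
Step 2: y^k = 0.85, reduced costs: (5.15, 2.6)
  x^k = (0.0, 0.0), subgradient = b - a^T x = 17.0
  y^{k+1} = 0.85 + 0.05*17.0 = 1.7
Dual objective at y_2 = 1.7: reduced costs (4.3, -0.8), box minimizer x = (0.0, 12.0)
g(y_2) = b*y + (c1 - a1*y)*x1 + (c2 - a2*y)*x2 = 17*1.7 + 4.3*0.0 + (-0.8)*12.0 = 28.9 + 0.0 - 9.6 = 19.3


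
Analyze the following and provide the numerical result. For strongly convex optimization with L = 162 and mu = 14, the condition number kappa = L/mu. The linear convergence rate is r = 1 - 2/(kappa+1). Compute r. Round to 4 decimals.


Step 1: Compute the condition number.
kappa = L/mu = 162/14 = 11.5714
Step 2: Compute the convergence rate.
r = 1 - 2/(kappa + 1) = 1 - 2*mu/(L + mu) = (L - mu)/(L + mu) = 148/176 = 0.8409


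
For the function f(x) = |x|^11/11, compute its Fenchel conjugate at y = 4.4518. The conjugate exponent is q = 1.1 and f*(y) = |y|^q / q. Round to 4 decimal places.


The conjugate exponent q satisfies 1/p + 1/q = 1.
p = 11, so q = 11/(11 - 1) = 1.1
|y|^q = 4.4518^1.1 = 5.1688
f*(4.4518) = 5.1688 / 1.1 = 4.6989


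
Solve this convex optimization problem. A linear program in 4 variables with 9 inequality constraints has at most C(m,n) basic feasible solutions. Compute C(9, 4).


Each vertex corresponds to some choice of n active constraints out of m, so the number of vertices is at most C(m, n) = m! / (n!(m-n)!).
m = 9, n = 4
Numerator: 9 * 8 * 7 * 6
Denominator: 4! = 24
C(9, 4) = 126


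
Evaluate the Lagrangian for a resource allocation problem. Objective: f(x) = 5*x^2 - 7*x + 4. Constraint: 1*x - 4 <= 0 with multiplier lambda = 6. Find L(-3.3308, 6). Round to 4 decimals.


Step 1: Evaluate f(x).
f(-3.3308) = 5*(-3.3308)^2 - 7*(-3.3308) + 4 = 82.7867
Step 2: Evaluate g(x).
g(-3.3308) = 1*-3.3308 - 4 = -7.3308
Step 3: Compute Lagrangian.
L = 82.7867 + 6*-7.3308 = 38.8019
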